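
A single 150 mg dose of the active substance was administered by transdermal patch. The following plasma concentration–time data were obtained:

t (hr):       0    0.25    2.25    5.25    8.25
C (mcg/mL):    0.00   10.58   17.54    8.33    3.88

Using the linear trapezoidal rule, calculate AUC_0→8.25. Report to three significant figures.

Trapezoidal AUC_0→8.25:
  [0→0.25]: (0.00+10.58)/2 × 0.25 = 1.3225
  [0.25→2.25]: (10.58+17.54)/2 × 2 = 28.12
  [2.25→5.25]: (17.54+8.33)/2 × 3 = 38.805
  [5.25→8.25]: (8.33+3.88)/2 × 3 = 18.315
  Sum = 86.5625 mcg/mL·hr

AUC = 86.6 mcg/mL·hr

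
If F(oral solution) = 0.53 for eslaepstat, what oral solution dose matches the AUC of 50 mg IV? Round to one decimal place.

D_oral = 94.3 mg

For equal systemic exposure: F × D_ev = D_iv
D_ev = D_iv / F = 50 / 0.53 = 94.3396 mg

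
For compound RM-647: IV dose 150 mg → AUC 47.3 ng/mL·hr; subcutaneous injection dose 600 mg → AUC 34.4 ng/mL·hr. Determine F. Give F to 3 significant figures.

F = 0.182

F = (AUC_ev / D_ev) / (AUC_iv / D_iv)
  = (34.4/600) / (47.3/150)
  = 0.0573333 / 0.315333 = 0.1818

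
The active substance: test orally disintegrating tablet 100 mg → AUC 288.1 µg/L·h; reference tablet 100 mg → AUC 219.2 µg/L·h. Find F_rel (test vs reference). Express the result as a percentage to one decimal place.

F_rel = (AUC_test/D_test) / (AUC_ref/D_ref)
      = (288.1/100) / (219.2/100)
      = 2.881 / 2.192 = 1.3143 = 131.43%

F_rel = 131.4%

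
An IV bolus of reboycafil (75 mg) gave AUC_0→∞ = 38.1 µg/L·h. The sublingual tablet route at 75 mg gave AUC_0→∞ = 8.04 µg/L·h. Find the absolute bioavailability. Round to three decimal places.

F = (AUC_ev / D_ev) / (AUC_iv / D_iv)
  = (8.04/75) / (38.1/75)
  = 0.1072 / 0.508 = 0.2110

F = 0.211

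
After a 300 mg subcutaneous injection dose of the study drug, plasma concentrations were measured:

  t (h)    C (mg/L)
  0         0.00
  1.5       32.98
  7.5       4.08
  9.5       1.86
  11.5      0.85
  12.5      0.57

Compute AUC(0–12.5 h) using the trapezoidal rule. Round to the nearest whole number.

AUC = 145 mg/L·h

Trapezoidal AUC_0→12.5:
  [0→1.5]: (0.00+32.98)/2 × 1.5 = 24.735
  [1.5→7.5]: (32.98+4.08)/2 × 6 = 111.18
  [7.5→9.5]: (4.08+1.86)/2 × 2 = 5.94
  [9.5→11.5]: (1.86+0.85)/2 × 2 = 2.71
  [11.5→12.5]: (0.85+0.57)/2 × 1 = 0.71
  Sum = 145.275 mg/L·h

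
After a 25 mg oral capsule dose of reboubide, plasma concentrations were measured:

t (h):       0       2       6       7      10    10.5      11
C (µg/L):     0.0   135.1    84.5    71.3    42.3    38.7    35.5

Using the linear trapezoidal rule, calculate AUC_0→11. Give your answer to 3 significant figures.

AUC = 861 µg/L·h

Trapezoidal AUC_0→11:
  [0→2]: (0.0+135.1)/2 × 2 = 135.1
  [2→6]: (135.1+84.5)/2 × 4 = 439.2
  [6→7]: (84.5+71.3)/2 × 1 = 77.9
  [7→10]: (71.3+42.3)/2 × 3 = 170.4
  [10→10.5]: (42.3+38.7)/2 × 0.5 = 20.25
  [10.5→11]: (38.7+35.5)/2 × 0.5 = 18.55
  Sum = 861.4 µg/L·h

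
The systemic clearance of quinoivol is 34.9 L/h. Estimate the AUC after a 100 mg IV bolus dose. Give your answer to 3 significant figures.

AUC_0→∞ = Dose_iv / CL
        = 100 / 34.9 = 2.86533 mg/L·h

AUC = 2.87 mg/L·h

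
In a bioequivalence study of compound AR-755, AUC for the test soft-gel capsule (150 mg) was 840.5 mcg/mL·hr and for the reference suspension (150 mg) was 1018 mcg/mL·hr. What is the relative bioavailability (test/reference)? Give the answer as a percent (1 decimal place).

F_rel = (AUC_test/D_test) / (AUC_ref/D_ref)
      = (840.5/150) / (1018/150)
      = 5.60333 / 6.78667 = 0.8256 = 82.56%

F_rel = 82.6%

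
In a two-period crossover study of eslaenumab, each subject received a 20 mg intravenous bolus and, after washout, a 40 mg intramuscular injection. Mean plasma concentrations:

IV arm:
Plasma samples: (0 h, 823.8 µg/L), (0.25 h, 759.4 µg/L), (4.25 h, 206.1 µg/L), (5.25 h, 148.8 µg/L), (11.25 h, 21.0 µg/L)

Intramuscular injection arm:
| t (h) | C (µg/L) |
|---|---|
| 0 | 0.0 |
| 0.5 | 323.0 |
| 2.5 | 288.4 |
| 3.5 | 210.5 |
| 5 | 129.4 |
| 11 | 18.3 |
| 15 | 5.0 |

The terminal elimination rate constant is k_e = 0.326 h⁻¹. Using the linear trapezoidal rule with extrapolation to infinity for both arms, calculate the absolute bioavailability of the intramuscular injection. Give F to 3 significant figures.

F = 0.295

Trapezoidal AUC_0→11.25 (IV):
  [0→0.25]: (823.8+759.4)/2 × 0.25 = 197.9
  [0.25→4.25]: (759.4+206.1)/2 × 4 = 1931.0
  [4.25→5.25]: (206.1+148.8)/2 × 1 = 177.45
  [5.25→11.25]: (148.8+21.0)/2 × 6 = 509.4
  Sum = 2815.75 µg/L·h
IV tail: 21.0/0.326 = 64.417; AUC_iv,0→∞ = 2815.75 + 64.417 = 2880.167 µg/L·h
Trapezoidal AUC_0→15 (intramuscular injection):
  [0→0.5]: (0.0+323.0)/2 × 0.5 = 80.75
  [0.5→2.5]: (323.0+288.4)/2 × 2 = 611.4
  [2.5→3.5]: (288.4+210.5)/2 × 1 = 249.45
  [3.5→5]: (210.5+129.4)/2 × 1.5 = 254.925
  [5→11]: (129.4+18.3)/2 × 6 = 443.1
  [11→15]: (18.3+5.0)/2 × 4 = 46.6
  Sum = 1686.225 µg/L·h
intramuscular injection tail: 5.0/0.326 = 15.337; AUC_ev,0→∞ = 1686.225 + 15.337 = 1701.562 µg/L·h
F = (AUC_ev/D_ev)/(AUC_iv/D_iv) = (1701.562/40)/(2880.167/20) = 42.53905/144.00835 = 0.2954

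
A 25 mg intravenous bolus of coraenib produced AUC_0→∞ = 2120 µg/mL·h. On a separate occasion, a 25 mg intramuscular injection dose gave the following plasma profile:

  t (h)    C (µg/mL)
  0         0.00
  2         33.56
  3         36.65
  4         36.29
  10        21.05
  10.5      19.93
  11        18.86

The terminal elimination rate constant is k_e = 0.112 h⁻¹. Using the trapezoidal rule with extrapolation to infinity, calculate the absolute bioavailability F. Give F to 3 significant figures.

Trapezoidal AUC_0→11 (intramuscular injection):
  [0→2]: (0.00+33.56)/2 × 2 = 33.56
  [2→3]: (33.56+36.65)/2 × 1 = 35.105
  [3→4]: (36.65+36.29)/2 × 1 = 36.47
  [4→10]: (36.29+21.05)/2 × 6 = 172.02
  [10→10.5]: (21.05+19.93)/2 × 0.5 = 10.245
  [10.5→11]: (19.93+18.86)/2 × 0.5 = 9.6975
  Sum = 297.0975 µg/mL·h
Tail: C_last/k_e = 18.86/0.112 = 168.393
AUC_0→∞ (intramuscular injection) = 297.0975 + 168.393 = 465.4905 µg/mL·h
F = (AUC_ev/D_ev)/(AUC_iv/D_iv) = (465.4905/25)/(2120/25) = 18.61962/84.8 = 0.2196

F = 0.220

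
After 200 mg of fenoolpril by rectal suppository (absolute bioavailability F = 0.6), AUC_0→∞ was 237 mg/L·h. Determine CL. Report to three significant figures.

CL = F × Dose / AUC_0→∞
   = 0.6 × 200 / 237 = 0.506329 L/h

CL = 0.506 L/h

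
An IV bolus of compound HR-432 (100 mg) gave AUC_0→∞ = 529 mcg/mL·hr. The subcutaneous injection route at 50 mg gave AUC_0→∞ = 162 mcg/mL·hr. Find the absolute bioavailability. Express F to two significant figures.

F = (AUC_ev / D_ev) / (AUC_iv / D_iv)
  = (162/50) / (529/100)
  = 3.24 / 5.29 = 0.6125

F = 0.61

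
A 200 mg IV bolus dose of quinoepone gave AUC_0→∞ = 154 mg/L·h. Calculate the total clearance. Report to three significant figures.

CL = Dose_iv / AUC_0→∞
   = 200 / 154 = 1.2987 L/h

CL = 1.30 L/h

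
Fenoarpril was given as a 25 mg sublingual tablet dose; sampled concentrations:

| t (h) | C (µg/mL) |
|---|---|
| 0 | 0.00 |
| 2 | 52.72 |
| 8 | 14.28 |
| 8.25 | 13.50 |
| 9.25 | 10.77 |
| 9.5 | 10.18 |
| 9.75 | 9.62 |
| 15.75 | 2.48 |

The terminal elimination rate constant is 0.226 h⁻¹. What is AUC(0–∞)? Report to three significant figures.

AUC = 322 µg/mL·h

Trapezoidal AUC_0→15.75:
  [0→2]: (0.00+52.72)/2 × 2 = 52.72
  [2→8]: (52.72+14.28)/2 × 6 = 201.0
  [8→8.25]: (14.28+13.50)/2 × 0.25 = 3.4725
  [8.25→9.25]: (13.50+10.77)/2 × 1 = 12.135
  [9.25→9.5]: (10.77+10.18)/2 × 0.25 = 2.61875
  [9.5→9.75]: (10.18+9.62)/2 × 0.25 = 2.475
  [9.75→15.75]: (9.62+2.48)/2 × 6 = 36.3
  Sum = 310.72125 µg/mL·h
Extrapolated tail: C_last / k_e = 2.48 / 0.226 = 10.973
AUC_0→∞ = 310.72125 + 10.973 = 321.69425 µg/mL·h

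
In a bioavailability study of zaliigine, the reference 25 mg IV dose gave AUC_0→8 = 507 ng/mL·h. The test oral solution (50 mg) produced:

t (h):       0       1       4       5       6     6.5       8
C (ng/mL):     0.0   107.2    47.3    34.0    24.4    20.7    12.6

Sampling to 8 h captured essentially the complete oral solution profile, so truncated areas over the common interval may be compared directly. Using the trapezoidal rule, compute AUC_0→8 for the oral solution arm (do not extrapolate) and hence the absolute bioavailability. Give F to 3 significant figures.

Trapezoidal AUC_0→8 (oral solution):
  [0→1]: (0.0+107.2)/2 × 1 = 53.6
  [1→4]: (107.2+47.3)/2 × 3 = 231.75
  [4→5]: (47.3+34.0)/2 × 1 = 40.65
  [5→6]: (34.0+24.4)/2 × 1 = 29.2
  [6→6.5]: (24.4+20.7)/2 × 0.5 = 11.275
  [6.5→8]: (20.7+12.6)/2 × 1.5 = 24.975
  Sum = 391.45 ng/mL·h
F = (AUC_ev/D_ev)/(AUC_iv/D_iv) = (391.45/50)/(507/25) = 7.829/20.28 = 0.3860

F = 0.386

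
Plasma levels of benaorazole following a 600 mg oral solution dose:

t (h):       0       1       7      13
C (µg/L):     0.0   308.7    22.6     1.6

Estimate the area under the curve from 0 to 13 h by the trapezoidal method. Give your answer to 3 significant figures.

AUC = 1220 µg/L·h

Trapezoidal AUC_0→13:
  [0→1]: (0.0+308.7)/2 × 1 = 154.35
  [1→7]: (308.7+22.6)/2 × 6 = 993.9
  [7→13]: (22.6+1.6)/2 × 6 = 72.6
  Sum = 1220.85 µg/L·h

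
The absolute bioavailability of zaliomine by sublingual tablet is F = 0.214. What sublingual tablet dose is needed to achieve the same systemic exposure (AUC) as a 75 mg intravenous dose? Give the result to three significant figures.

D_sublingual = 350 mg

For equal systemic exposure: F × D_ev = D_iv
D_ev = D_iv / F = 75 / 0.214 = 350.467 mg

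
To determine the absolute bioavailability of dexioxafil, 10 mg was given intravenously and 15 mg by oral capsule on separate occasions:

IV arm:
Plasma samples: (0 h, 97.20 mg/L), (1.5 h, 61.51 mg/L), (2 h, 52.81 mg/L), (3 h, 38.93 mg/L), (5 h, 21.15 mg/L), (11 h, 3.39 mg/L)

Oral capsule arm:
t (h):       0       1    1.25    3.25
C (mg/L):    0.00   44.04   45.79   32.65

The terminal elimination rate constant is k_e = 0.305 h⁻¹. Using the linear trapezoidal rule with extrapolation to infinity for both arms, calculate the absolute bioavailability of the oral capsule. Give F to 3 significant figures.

F = 0.431

Trapezoidal AUC_0→11 (IV):
  [0→1.5]: (97.20+61.51)/2 × 1.5 = 119.0325
  [1.5→2]: (61.51+52.81)/2 × 0.5 = 28.58
  [2→3]: (52.81+38.93)/2 × 1 = 45.87
  [3→5]: (38.93+21.15)/2 × 2 = 60.08
  [5→11]: (21.15+3.39)/2 × 6 = 73.62
  Sum = 327.1825 mg/L·h
IV tail: 3.39/0.305 = 11.115; AUC_iv,0→∞ = 327.1825 + 11.115 = 338.2975 mg/L·h
Trapezoidal AUC_0→3.25 (oral capsule):
  [0→1]: (0.00+44.04)/2 × 1 = 22.02
  [1→1.25]: (44.04+45.79)/2 × 0.25 = 11.22875
  [1.25→3.25]: (45.79+32.65)/2 × 2 = 78.44
  Sum = 111.68875 mg/L·h
oral capsule tail: 32.65/0.305 = 107.049; AUC_ev,0→∞ = 111.68875 + 107.049 = 218.73775 mg/L·h
F = (AUC_ev/D_ev)/(AUC_iv/D_iv) = (218.73775/15)/(338.2975/10) = 14.5825/33.82975 = 0.4311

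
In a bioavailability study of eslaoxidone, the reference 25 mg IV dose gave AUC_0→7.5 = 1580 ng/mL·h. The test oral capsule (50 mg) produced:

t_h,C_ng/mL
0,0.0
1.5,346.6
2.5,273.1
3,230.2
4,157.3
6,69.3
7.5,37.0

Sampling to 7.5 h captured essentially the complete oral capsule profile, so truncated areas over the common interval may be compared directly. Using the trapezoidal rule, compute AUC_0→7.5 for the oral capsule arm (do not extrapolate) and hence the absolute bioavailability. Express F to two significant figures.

F = 0.38

Trapezoidal AUC_0→7.5 (oral capsule):
  [0→1.5]: (0.0+346.6)/2 × 1.5 = 259.95
  [1.5→2.5]: (346.6+273.1)/2 × 1 = 309.85
  [2.5→3]: (273.1+230.2)/2 × 0.5 = 125.825
  [3→4]: (230.2+157.3)/2 × 1 = 193.75
  [4→6]: (157.3+69.3)/2 × 2 = 226.6
  [6→7.5]: (69.3+37.0)/2 × 1.5 = 79.725
  Sum = 1195.7 ng/mL·h
F = (AUC_ev/D_ev)/(AUC_iv/D_iv) = (1195.7/50)/(1580/25) = 23.914/63.2 = 0.3784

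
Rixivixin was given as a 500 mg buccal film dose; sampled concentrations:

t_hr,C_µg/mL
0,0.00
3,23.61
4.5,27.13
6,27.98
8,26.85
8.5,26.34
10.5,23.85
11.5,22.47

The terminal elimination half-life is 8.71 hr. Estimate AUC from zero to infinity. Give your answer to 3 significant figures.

Trapezoidal AUC_0→11.5:
  [0→3]: (0.00+23.61)/2 × 3 = 35.415
  [3→4.5]: (23.61+27.13)/2 × 1.5 = 38.055
  [4.5→6]: (27.13+27.98)/2 × 1.5 = 41.3325
  [6→8]: (27.98+26.85)/2 × 2 = 54.83
  [8→8.5]: (26.85+26.34)/2 × 0.5 = 13.2975
  [8.5→10.5]: (26.34+23.85)/2 × 2 = 50.19
  [10.5→11.5]: (23.85+22.47)/2 × 1 = 23.16
  Sum = 256.28 µg/mL·hr
k_e = ln2 / t½ = 0.693147 / 8.71 = 0.0796 hr^-1
Extrapolated tail: C_last / k_e = 22.47 / 0.0796 = 282.286
AUC_0→∞ = 256.28 + 282.286 = 538.566 µg/mL·hr

AUC = 539 µg/mL·hr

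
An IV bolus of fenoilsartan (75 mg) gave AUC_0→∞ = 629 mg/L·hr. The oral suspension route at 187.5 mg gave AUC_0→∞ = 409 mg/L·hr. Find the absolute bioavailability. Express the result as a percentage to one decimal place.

F = (AUC_ev / D_ev) / (AUC_iv / D_iv)
  = (409/187.5) / (629/75)
  = 2.18133 / 8.38667 = 0.2601
  = 26.01%

F = 26.0%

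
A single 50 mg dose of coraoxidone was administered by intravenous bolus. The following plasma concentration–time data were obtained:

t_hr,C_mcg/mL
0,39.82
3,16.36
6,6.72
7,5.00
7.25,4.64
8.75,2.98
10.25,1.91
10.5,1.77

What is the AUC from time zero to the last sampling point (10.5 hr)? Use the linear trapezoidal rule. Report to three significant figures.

AUC = 136 mcg/mL·hr

Trapezoidal AUC_0→10.5:
  [0→3]: (39.82+16.36)/2 × 3 = 84.27
  [3→6]: (16.36+6.72)/2 × 3 = 34.62
  [6→7]: (6.72+5.00)/2 × 1 = 5.86
  [7→7.25]: (5.00+4.64)/2 × 0.25 = 1.205
  [7.25→8.75]: (4.64+2.98)/2 × 1.5 = 5.715
  [8.75→10.25]: (2.98+1.91)/2 × 1.5 = 3.6675
  [10.25→10.5]: (1.91+1.77)/2 × 0.25 = 0.46
  Sum = 135.7975 mcg/mL·hr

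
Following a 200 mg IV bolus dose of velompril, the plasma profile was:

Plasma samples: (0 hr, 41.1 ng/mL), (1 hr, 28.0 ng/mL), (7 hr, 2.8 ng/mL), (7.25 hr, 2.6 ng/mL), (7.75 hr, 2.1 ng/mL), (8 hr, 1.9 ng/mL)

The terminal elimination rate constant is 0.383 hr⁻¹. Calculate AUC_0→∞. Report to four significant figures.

AUC = 134.3 ng/mL·hr

Trapezoidal AUC_0→8:
  [0→1]: (41.1+28.0)/2 × 1 = 34.55
  [1→7]: (28.0+2.8)/2 × 6 = 92.4
  [7→7.25]: (2.8+2.6)/2 × 0.25 = 0.675
  [7.25→7.75]: (2.6+2.1)/2 × 0.5 = 1.175
  [7.75→8]: (2.1+1.9)/2 × 0.25 = 0.5
  Sum = 129.3 ng/mL·hr
Extrapolated tail: C_last / k_e = 1.9 / 0.383 = 4.961
AUC_0→∞ = 129.3 + 4.961 = 134.261 ng/mL·hr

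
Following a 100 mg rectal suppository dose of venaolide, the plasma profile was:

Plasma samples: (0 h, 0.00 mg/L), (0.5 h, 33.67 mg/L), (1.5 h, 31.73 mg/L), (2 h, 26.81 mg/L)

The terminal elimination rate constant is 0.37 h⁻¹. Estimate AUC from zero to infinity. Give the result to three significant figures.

AUC = 128 mg/L·h

Trapezoidal AUC_0→2:
  [0→0.5]: (0.00+33.67)/2 × 0.5 = 8.4175
  [0.5→1.5]: (33.67+31.73)/2 × 1 = 32.7
  [1.5→2]: (31.73+26.81)/2 × 0.5 = 14.635
  Sum = 55.7525 mg/L·h
Extrapolated tail: C_last / k_e = 26.81 / 0.37 = 72.459
AUC_0→∞ = 55.7525 + 72.459 = 128.2115 mg/L·h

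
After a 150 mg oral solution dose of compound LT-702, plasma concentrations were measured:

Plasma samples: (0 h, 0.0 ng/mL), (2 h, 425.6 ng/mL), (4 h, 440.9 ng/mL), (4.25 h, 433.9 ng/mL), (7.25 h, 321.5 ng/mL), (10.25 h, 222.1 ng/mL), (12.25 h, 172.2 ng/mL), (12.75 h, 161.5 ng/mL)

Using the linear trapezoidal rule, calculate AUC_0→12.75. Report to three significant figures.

Trapezoidal AUC_0→12.75:
  [0→2]: (0.0+425.6)/2 × 2 = 425.6
  [2→4]: (425.6+440.9)/2 × 2 = 866.5
  [4→4.25]: (440.9+433.9)/2 × 0.25 = 109.35
  [4.25→7.25]: (433.9+321.5)/2 × 3 = 1133.1
  [7.25→10.25]: (321.5+222.1)/2 × 3 = 815.4
  [10.25→12.25]: (222.1+172.2)/2 × 2 = 394.3
  [12.25→12.75]: (172.2+161.5)/2 × 0.5 = 83.425
  Sum = 3827.675 ng/mL·h

AUC = 3830 ng/mL·h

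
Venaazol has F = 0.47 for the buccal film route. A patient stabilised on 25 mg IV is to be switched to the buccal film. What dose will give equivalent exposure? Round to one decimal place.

D_buccal = 53.2 mg

For equal systemic exposure: F × D_ev = D_iv
D_ev = D_iv / F = 25 / 0.47 = 53.1915 mg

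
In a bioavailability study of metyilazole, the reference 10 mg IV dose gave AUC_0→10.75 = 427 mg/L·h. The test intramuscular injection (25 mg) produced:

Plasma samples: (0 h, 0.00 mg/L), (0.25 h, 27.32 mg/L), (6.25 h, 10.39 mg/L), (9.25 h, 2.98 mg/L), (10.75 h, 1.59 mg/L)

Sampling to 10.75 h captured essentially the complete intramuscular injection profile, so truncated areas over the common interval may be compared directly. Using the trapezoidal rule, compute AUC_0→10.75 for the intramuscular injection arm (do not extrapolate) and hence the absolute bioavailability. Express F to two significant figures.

Trapezoidal AUC_0→10.75 (intramuscular injection):
  [0→0.25]: (0.00+27.32)/2 × 0.25 = 3.415
  [0.25→6.25]: (27.32+10.39)/2 × 6 = 113.13
  [6.25→9.25]: (10.39+2.98)/2 × 3 = 20.055
  [9.25→10.75]: (2.98+1.59)/2 × 1.5 = 3.4275
  Sum = 140.0275 mg/L·h
F = (AUC_ev/D_ev)/(AUC_iv/D_iv) = (140.0275/25)/(427/10) = 5.6011/42.7 = 0.1312

F = 0.13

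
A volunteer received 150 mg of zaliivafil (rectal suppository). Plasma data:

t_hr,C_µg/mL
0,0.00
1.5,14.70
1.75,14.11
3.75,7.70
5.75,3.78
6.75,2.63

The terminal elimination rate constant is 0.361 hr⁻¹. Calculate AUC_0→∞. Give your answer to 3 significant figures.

Trapezoidal AUC_0→6.75:
  [0→1.5]: (0.00+14.70)/2 × 1.5 = 11.025
  [1.5→1.75]: (14.70+14.11)/2 × 0.25 = 3.60125
  [1.75→3.75]: (14.11+7.70)/2 × 2 = 21.81
  [3.75→5.75]: (7.70+3.78)/2 × 2 = 11.48
  [5.75→6.75]: (3.78+2.63)/2 × 1 = 3.205
  Sum = 51.12125 µg/mL·hr
Extrapolated tail: C_last / k_e = 2.63 / 0.361 = 7.285
AUC_0→∞ = 51.12125 + 7.285 = 58.40625 µg/mL·hr

AUC = 58.4 µg/mL·hr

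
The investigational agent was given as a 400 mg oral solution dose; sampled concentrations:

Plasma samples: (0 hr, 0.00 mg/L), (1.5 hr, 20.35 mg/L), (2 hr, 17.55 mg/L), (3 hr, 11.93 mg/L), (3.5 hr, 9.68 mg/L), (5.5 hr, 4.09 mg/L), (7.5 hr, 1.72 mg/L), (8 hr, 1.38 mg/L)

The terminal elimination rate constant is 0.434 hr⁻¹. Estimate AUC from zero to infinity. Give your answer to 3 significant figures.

AUC = 68.4 mg/L·hr

Trapezoidal AUC_0→8:
  [0→1.5]: (0.00+20.35)/2 × 1.5 = 15.2625
  [1.5→2]: (20.35+17.55)/2 × 0.5 = 9.475
  [2→3]: (17.55+11.93)/2 × 1 = 14.74
  [3→3.5]: (11.93+9.68)/2 × 0.5 = 5.4025
  [3.5→5.5]: (9.68+4.09)/2 × 2 = 13.77
  [5.5→7.5]: (4.09+1.72)/2 × 2 = 5.81
  [7.5→8]: (1.72+1.38)/2 × 0.5 = 0.775
  Sum = 65.235 mg/L·hr
Extrapolated tail: C_last / k_e = 1.38 / 0.434 = 3.180
AUC_0→∞ = 65.235 + 3.180 = 68.415 mg/L·hr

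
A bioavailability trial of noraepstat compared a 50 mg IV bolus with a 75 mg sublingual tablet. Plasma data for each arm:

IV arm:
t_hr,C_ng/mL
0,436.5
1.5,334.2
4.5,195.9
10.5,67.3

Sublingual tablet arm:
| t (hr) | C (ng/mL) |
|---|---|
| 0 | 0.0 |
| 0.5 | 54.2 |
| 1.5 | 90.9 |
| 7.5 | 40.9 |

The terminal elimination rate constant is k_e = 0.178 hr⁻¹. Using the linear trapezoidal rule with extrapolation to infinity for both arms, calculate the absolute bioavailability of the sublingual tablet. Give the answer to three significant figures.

F = 0.187

Trapezoidal AUC_0→10.5 (IV):
  [0→1.5]: (436.5+334.2)/2 × 1.5 = 578.025
  [1.5→4.5]: (334.2+195.9)/2 × 3 = 795.15
  [4.5→10.5]: (195.9+67.3)/2 × 6 = 789.6
  Sum = 2162.775 ng/mL·hr
IV tail: 67.3/0.178 = 378.090; AUC_iv,0→∞ = 2162.775 + 378.090 = 2540.865 ng/mL·hr
Trapezoidal AUC_0→7.5 (sublingual tablet):
  [0→0.5]: (0.0+54.2)/2 × 0.5 = 13.55
  [0.5→1.5]: (54.2+90.9)/2 × 1 = 72.55
  [1.5→7.5]: (90.9+40.9)/2 × 6 = 395.4
  Sum = 481.5 ng/mL·hr
sublingual tablet tail: 40.9/0.178 = 229.775; AUC_ev,0→∞ = 481.5 + 229.775 = 711.275 ng/mL·hr
F = (AUC_ev/D_ev)/(AUC_iv/D_iv) = (711.275/75)/(2540.865/50) = 9.48367/50.8173 = 0.1866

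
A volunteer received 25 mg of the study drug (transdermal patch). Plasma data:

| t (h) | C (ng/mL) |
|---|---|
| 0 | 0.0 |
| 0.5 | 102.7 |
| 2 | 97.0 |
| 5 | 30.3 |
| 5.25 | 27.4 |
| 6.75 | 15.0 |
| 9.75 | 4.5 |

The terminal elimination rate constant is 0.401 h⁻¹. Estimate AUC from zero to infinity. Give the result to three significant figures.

Trapezoidal AUC_0→9.75:
  [0→0.5]: (0.0+102.7)/2 × 0.5 = 25.675
  [0.5→2]: (102.7+97.0)/2 × 1.5 = 149.775
  [2→5]: (97.0+30.3)/2 × 3 = 190.95
  [5→5.25]: (30.3+27.4)/2 × 0.25 = 7.2125
  [5.25→6.75]: (27.4+15.0)/2 × 1.5 = 31.8
  [6.75→9.75]: (15.0+4.5)/2 × 3 = 29.25
  Sum = 434.6625 ng/mL·h
Extrapolated tail: C_last / k_e = 4.5 / 0.401 = 11.222
AUC_0→∞ = 434.6625 + 11.222 = 445.8845 ng/mL·h

AUC = 446 ng/mL·h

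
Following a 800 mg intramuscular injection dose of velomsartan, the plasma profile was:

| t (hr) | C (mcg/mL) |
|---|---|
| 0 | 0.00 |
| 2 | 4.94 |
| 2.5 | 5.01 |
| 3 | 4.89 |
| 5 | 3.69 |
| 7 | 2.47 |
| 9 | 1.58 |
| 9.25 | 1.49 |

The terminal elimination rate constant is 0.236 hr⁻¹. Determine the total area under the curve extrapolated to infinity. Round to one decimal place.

Trapezoidal AUC_0→9.25:
  [0→2]: (0.00+4.94)/2 × 2 = 4.94
  [2→2.5]: (4.94+5.01)/2 × 0.5 = 2.4875
  [2.5→3]: (5.01+4.89)/2 × 0.5 = 2.475
  [3→5]: (4.89+3.69)/2 × 2 = 8.58
  [5→7]: (3.69+2.47)/2 × 2 = 6.16
  [7→9]: (2.47+1.58)/2 × 2 = 4.05
  [9→9.25]: (1.58+1.49)/2 × 0.25 = 0.38375
  Sum = 29.07625 mcg/mL·hr
Extrapolated tail: C_last / k_e = 1.49 / 0.236 = 6.314
AUC_0→∞ = 29.07625 + 6.314 = 35.39025 mcg/mL·hr

AUC = 35.4 mcg/mL·hr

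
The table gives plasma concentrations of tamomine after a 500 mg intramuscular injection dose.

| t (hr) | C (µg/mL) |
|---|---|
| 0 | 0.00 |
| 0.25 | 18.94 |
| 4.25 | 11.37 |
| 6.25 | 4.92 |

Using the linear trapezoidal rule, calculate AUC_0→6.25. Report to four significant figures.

AUC = 79.28 µg/mL·hr

Trapezoidal AUC_0→6.25:
  [0→0.25]: (0.00+18.94)/2 × 0.25 = 2.3675
  [0.25→4.25]: (18.94+11.37)/2 × 4 = 60.62
  [4.25→6.25]: (11.37+4.92)/2 × 2 = 16.29
  Sum = 79.2775 µg/mL·hr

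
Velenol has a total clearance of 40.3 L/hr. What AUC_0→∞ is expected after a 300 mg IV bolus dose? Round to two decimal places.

AUC_0→∞ = Dose_iv / CL
        = 300 / 40.3 = 7.44417 mg/L·hr

AUC = 7.44 mg/L·hr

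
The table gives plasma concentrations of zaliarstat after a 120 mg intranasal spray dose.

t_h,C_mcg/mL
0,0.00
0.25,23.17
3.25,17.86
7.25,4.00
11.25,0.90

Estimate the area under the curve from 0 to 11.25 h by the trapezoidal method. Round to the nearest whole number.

Trapezoidal AUC_0→11.25:
  [0→0.25]: (0.00+23.17)/2 × 0.25 = 2.89625
  [0.25→3.25]: (23.17+17.86)/2 × 3 = 61.545
  [3.25→7.25]: (17.86+4.00)/2 × 4 = 43.72
  [7.25→11.25]: (4.00+0.90)/2 × 4 = 9.8
  Sum = 117.96125 mcg/mL·h

AUC = 118 mcg/mL·h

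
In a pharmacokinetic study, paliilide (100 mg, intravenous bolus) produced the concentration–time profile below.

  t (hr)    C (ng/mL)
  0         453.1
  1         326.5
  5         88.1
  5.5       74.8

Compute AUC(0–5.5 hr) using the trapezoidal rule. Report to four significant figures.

AUC = 1260 ng/mL·hr

Trapezoidal AUC_0→5.5:
  [0→1]: (453.1+326.5)/2 × 1 = 389.8
  [1→5]: (326.5+88.1)/2 × 4 = 829.2
  [5→5.5]: (88.1+74.8)/2 × 0.5 = 40.725
  Sum = 1259.725 ng/mL·hr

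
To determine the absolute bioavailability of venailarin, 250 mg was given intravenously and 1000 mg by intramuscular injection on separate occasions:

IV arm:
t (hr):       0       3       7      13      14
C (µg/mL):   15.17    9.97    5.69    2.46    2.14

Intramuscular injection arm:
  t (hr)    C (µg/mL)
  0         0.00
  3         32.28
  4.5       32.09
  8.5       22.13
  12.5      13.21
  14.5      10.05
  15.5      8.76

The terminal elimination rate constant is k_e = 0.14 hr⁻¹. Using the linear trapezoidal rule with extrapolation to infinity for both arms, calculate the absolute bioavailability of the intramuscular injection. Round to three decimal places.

F = 0.835

Trapezoidal AUC_0→14 (IV):
  [0→3]: (15.17+9.97)/2 × 3 = 37.71
  [3→7]: (9.97+5.69)/2 × 4 = 31.32
  [7→13]: (5.69+2.46)/2 × 6 = 24.45
  [13→14]: (2.46+2.14)/2 × 1 = 2.3
  Sum = 95.78 µg/mL·hr
IV tail: 2.14/0.14 = 15.286; AUC_iv,0→∞ = 95.78 + 15.286 = 111.066 µg/mL·hr
Trapezoidal AUC_0→15.5 (intramuscular injection):
  [0→3]: (0.00+32.28)/2 × 3 = 48.42
  [3→4.5]: (32.28+32.09)/2 × 1.5 = 48.2775
  [4.5→8.5]: (32.09+22.13)/2 × 4 = 108.44
  [8.5→12.5]: (22.13+13.21)/2 × 4 = 70.68
  [12.5→14.5]: (13.21+10.05)/2 × 2 = 23.26
  [14.5→15.5]: (10.05+8.76)/2 × 1 = 9.405
  Sum = 308.4825 µg/mL·hr
intramuscular injection tail: 8.76/0.14 = 62.571; AUC_ev,0→∞ = 308.4825 + 62.571 = 371.0535 µg/mL·hr
F = (AUC_ev/D_ev)/(AUC_iv/D_iv) = (371.0535/1000)/(111.066/250) = 0.3710535/0.444264 = 0.8352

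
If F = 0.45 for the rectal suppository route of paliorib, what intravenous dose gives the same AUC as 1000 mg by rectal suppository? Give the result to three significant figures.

Systemic exposure from an extravascular dose = F × D_ev, so the equivalent IV dose is F × D_ev.
D_iv = F × D_ev = 0.45 × 1000 = 450 mg

D_iv = 450 mg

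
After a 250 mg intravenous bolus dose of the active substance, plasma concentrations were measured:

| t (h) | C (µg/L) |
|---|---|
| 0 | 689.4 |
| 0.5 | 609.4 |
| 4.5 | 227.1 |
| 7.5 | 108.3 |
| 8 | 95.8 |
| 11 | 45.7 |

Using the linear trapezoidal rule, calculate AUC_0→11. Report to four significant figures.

AUC = 2764 µg/L·h

Trapezoidal AUC_0→11:
  [0→0.5]: (689.4+609.4)/2 × 0.5 = 324.7
  [0.5→4.5]: (609.4+227.1)/2 × 4 = 1673.0
  [4.5→7.5]: (227.1+108.3)/2 × 3 = 503.1
  [7.5→8]: (108.3+95.8)/2 × 0.5 = 51.025
  [8→11]: (95.8+45.7)/2 × 3 = 212.25
  Sum = 2764.075 µg/L·h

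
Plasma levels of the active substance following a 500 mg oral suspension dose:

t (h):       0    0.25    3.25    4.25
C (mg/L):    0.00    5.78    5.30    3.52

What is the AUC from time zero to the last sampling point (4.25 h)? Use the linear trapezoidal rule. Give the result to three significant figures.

Trapezoidal AUC_0→4.25:
  [0→0.25]: (0.00+5.78)/2 × 0.25 = 0.7225
  [0.25→3.25]: (5.78+5.30)/2 × 3 = 16.62
  [3.25→4.25]: (5.30+3.52)/2 × 1 = 4.41
  Sum = 21.7525 mg/L·h

AUC = 21.8 mg/L·h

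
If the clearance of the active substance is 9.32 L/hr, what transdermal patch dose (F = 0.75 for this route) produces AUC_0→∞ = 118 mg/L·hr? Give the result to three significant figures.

Dose = 1470 mg

Dose = CL × AUC_0→∞ / F
     = 9.32 × 118 / 0.75 = 1466.35 mg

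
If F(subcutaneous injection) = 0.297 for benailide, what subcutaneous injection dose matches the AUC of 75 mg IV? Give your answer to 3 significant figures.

D_subcutaneous = 253 mg

For equal systemic exposure: F × D_ev = D_iv
D_ev = D_iv / F = 75 / 0.297 = 252.525 mg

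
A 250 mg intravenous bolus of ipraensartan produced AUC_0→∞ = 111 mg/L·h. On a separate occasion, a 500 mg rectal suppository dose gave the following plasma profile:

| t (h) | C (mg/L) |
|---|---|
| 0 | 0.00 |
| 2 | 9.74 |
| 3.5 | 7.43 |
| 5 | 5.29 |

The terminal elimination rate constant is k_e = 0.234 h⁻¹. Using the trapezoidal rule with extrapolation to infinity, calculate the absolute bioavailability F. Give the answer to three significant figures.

Trapezoidal AUC_0→5 (rectal suppository):
  [0→2]: (0.00+9.74)/2 × 2 = 9.74
  [2→3.5]: (9.74+7.43)/2 × 1.5 = 12.8775
  [3.5→5]: (7.43+5.29)/2 × 1.5 = 9.54
  Sum = 32.1575 mg/L·h
Tail: C_last/k_e = 5.29/0.234 = 22.607
AUC_0→∞ (rectal suppository) = 32.1575 + 22.607 = 54.7645 mg/L·h
F = (AUC_ev/D_ev)/(AUC_iv/D_iv) = (54.7645/500)/(111/250) = 0.109529/0.444 = 0.2467

F = 0.247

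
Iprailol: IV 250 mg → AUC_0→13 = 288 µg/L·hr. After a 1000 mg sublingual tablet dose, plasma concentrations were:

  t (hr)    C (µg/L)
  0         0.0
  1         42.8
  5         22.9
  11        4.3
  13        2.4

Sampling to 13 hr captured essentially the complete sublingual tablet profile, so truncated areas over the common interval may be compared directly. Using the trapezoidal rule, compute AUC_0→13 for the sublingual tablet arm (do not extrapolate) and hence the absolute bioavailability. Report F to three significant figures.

F = 0.209

Trapezoidal AUC_0→13 (sublingual tablet):
  [0→1]: (0.0+42.8)/2 × 1 = 21.4
  [1→5]: (42.8+22.9)/2 × 4 = 131.4
  [5→11]: (22.9+4.3)/2 × 6 = 81.6
  [11→13]: (4.3+2.4)/2 × 2 = 6.7
  Sum = 241.1 µg/L·hr
F = (AUC_ev/D_ev)/(AUC_iv/D_iv) = (241.1/1000)/(288/250) = 0.2411/1.152 = 0.2093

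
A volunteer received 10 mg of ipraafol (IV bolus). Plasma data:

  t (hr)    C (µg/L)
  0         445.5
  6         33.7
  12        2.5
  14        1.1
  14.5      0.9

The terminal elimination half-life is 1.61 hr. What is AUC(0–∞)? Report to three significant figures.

Trapezoidal AUC_0→14.5:
  [0→6]: (445.5+33.7)/2 × 6 = 1437.6
  [6→12]: (33.7+2.5)/2 × 6 = 108.6
  [12→14]: (2.5+1.1)/2 × 2 = 3.6
  [14→14.5]: (1.1+0.9)/2 × 0.5 = 0.5
  Sum = 1550.3 µg/L·hr
k_e = ln2 / t½ = 0.693147 / 1.61 = 0.4305 hr^-1
Extrapolated tail: C_last / k_e = 0.9 / 0.4305 = 2.091
AUC_0→∞ = 1550.3 + 2.091 = 1552.391 µg/L·hr

AUC = 1550 µg/L·hr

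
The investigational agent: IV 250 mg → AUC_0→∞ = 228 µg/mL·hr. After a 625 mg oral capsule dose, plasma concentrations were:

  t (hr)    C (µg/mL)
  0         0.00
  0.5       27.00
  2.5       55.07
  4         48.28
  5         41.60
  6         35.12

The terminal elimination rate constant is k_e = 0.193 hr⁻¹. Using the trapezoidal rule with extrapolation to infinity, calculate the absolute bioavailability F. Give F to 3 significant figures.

F = 0.757

Trapezoidal AUC_0→6 (oral capsule):
  [0→0.5]: (0.00+27.00)/2 × 0.5 = 6.75
  [0.5→2.5]: (27.00+55.07)/2 × 2 = 82.07
  [2.5→4]: (55.07+48.28)/2 × 1.5 = 77.5125
  [4→5]: (48.28+41.60)/2 × 1 = 44.94
  [5→6]: (41.60+35.12)/2 × 1 = 38.36
  Sum = 249.6325 µg/mL·hr
Tail: C_last/k_e = 35.12/0.193 = 181.969
AUC_0→∞ (oral capsule) = 249.6325 + 181.969 = 431.6015 µg/mL·hr
F = (AUC_ev/D_ev)/(AUC_iv/D_iv) = (431.6015/625)/(228/250) = 0.6905624/0.912 = 0.7572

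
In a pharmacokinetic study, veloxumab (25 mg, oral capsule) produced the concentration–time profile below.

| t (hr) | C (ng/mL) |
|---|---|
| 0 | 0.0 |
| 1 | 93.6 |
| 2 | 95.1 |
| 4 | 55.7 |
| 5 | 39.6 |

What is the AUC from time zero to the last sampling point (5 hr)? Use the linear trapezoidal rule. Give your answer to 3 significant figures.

AUC = 340 ng/mL·hr

Trapezoidal AUC_0→5:
  [0→1]: (0.0+93.6)/2 × 1 = 46.8
  [1→2]: (93.6+95.1)/2 × 1 = 94.35
  [2→4]: (95.1+55.7)/2 × 2 = 150.8
  [4→5]: (55.7+39.6)/2 × 1 = 47.65
  Sum = 339.6 ng/mL·hr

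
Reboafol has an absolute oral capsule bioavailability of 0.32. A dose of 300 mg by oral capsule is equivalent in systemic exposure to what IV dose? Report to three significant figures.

Systemic exposure from an extravascular dose = F × D_ev, so the equivalent IV dose is F × D_ev.
D_iv = F × D_ev = 0.32 × 300 = 96 mg

D_iv = 96.0 mg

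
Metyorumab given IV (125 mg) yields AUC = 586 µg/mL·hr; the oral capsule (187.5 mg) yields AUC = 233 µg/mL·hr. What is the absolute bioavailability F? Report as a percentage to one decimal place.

F = 26.5%

F = (AUC_ev / D_ev) / (AUC_iv / D_iv)
  = (233/187.5) / (586/125)
  = 1.24267 / 4.688 = 0.2651
  = 26.51%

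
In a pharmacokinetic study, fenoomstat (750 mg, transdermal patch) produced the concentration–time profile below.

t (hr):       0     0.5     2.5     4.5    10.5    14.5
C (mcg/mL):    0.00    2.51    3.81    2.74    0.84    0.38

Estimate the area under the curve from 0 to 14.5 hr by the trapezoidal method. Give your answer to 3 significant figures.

Trapezoidal AUC_0→14.5:
  [0→0.5]: (0.00+2.51)/2 × 0.5 = 0.6275
  [0.5→2.5]: (2.51+3.81)/2 × 2 = 6.32
  [2.5→4.5]: (3.81+2.74)/2 × 2 = 6.55
  [4.5→10.5]: (2.74+0.84)/2 × 6 = 10.74
  [10.5→14.5]: (0.84+0.38)/2 × 4 = 2.44
  Sum = 26.6775 mcg/mL·hr

AUC = 26.7 mcg/mL·hr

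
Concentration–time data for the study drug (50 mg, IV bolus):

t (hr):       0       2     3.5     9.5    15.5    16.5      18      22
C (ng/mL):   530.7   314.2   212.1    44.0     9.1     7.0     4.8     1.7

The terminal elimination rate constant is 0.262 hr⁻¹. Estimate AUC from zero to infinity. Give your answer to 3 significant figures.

AUC = 2200 ng/mL·hr

Trapezoidal AUC_0→22:
  [0→2]: (530.7+314.2)/2 × 2 = 844.9
  [2→3.5]: (314.2+212.1)/2 × 1.5 = 394.725
  [3.5→9.5]: (212.1+44.0)/2 × 6 = 768.3
  [9.5→15.5]: (44.0+9.1)/2 × 6 = 159.3
  [15.5→16.5]: (9.1+7.0)/2 × 1 = 8.05
  [16.5→18]: (7.0+4.8)/2 × 1.5 = 8.85
  [18→22]: (4.8+1.7)/2 × 4 = 13.0
  Sum = 2197.125 ng/mL·hr
Extrapolated tail: C_last / k_e = 1.7 / 0.262 = 6.489
AUC_0→∞ = 2197.125 + 6.489 = 2203.614 ng/mL·hr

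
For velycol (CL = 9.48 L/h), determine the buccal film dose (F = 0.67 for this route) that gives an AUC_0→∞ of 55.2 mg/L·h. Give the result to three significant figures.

Dose = CL × AUC_0→∞ / F
     = 9.48 × 55.2 / 0.67 = 781.039 mg

Dose = 781 mg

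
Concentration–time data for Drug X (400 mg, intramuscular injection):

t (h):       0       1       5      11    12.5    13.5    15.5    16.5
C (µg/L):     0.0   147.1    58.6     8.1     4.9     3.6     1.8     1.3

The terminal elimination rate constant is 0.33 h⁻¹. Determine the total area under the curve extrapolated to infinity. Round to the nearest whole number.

Trapezoidal AUC_0→16.5:
  [0→1]: (0.0+147.1)/2 × 1 = 73.55
  [1→5]: (147.1+58.6)/2 × 4 = 411.4
  [5→11]: (58.6+8.1)/2 × 6 = 200.1
  [11→12.5]: (8.1+4.9)/2 × 1.5 = 9.75
  [12.5→13.5]: (4.9+3.6)/2 × 1 = 4.25
  [13.5→15.5]: (3.6+1.8)/2 × 2 = 5.4
  [15.5→16.5]: (1.8+1.3)/2 × 1 = 1.55
  Sum = 706.0 µg/L·h
Extrapolated tail: C_last / k_e = 1.3 / 0.33 = 3.939
AUC_0→∞ = 706.0 + 3.939 = 709.939 µg/L·h

AUC = 710 µg/L·h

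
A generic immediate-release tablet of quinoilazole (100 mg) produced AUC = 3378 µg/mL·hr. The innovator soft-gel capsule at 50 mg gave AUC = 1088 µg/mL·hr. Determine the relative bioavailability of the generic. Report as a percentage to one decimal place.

F_rel = (AUC_test/D_test) / (AUC_ref/D_ref)
      = (3378/100) / (1088/50)
      = 33.78 / 21.76 = 1.5524 = 155.24%

F_rel = 155.2%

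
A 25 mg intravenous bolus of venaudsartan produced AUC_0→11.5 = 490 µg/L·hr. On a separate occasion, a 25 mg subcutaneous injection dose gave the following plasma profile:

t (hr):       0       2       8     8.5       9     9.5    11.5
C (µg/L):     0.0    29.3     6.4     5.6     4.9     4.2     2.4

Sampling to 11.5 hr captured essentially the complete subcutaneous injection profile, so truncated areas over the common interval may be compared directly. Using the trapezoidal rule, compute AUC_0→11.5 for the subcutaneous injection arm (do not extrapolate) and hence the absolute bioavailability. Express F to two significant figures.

Trapezoidal AUC_0→11.5 (subcutaneous injection):
  [0→2]: (0.0+29.3)/2 × 2 = 29.3
  [2→8]: (29.3+6.4)/2 × 6 = 107.1
  [8→8.5]: (6.4+5.6)/2 × 0.5 = 3.0
  [8.5→9]: (5.6+4.9)/2 × 0.5 = 2.625
  [9→9.5]: (4.9+4.2)/2 × 0.5 = 2.275
  [9.5→11.5]: (4.2+2.4)/2 × 2 = 6.6
  Sum = 150.9 µg/L·hr
F = (AUC_ev/D_ev)/(AUC_iv/D_iv) = (150.9/25)/(490/25) = 6.036/19.6 = 0.3080

F = 0.31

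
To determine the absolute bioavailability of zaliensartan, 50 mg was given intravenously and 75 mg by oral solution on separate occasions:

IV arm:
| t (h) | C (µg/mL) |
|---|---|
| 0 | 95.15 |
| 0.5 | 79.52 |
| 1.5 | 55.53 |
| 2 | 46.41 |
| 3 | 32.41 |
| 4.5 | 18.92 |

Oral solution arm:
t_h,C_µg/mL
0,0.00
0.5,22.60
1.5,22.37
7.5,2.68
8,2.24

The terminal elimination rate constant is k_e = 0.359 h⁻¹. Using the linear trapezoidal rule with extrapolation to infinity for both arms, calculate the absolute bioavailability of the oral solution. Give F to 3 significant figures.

F = 0.276

Trapezoidal AUC_0→4.5 (IV):
  [0→0.5]: (95.15+79.52)/2 × 0.5 = 43.6675
  [0.5→1.5]: (79.52+55.53)/2 × 1 = 67.525
  [1.5→2]: (55.53+46.41)/2 × 0.5 = 25.485
  [2→3]: (46.41+32.41)/2 × 1 = 39.41
  [3→4.5]: (32.41+18.92)/2 × 1.5 = 38.4975
  Sum = 214.585 µg/mL·h
IV tail: 18.92/0.359 = 52.702; AUC_iv,0→∞ = 214.585 + 52.702 = 267.287 µg/mL·h
Trapezoidal AUC_0→8 (oral solution):
  [0→0.5]: (0.00+22.60)/2 × 0.5 = 5.65
  [0.5→1.5]: (22.60+22.37)/2 × 1 = 22.485
  [1.5→7.5]: (22.37+2.68)/2 × 6 = 75.15
  [7.5→8]: (2.68+2.24)/2 × 0.5 = 1.23
  Sum = 104.515 µg/mL·h
oral solution tail: 2.24/0.359 = 6.240; AUC_ev,0→∞ = 104.515 + 6.240 = 110.755 µg/mL·h
F = (AUC_ev/D_ev)/(AUC_iv/D_iv) = (110.755/75)/(267.287/50) = 1.47673/5.34574 = 0.2762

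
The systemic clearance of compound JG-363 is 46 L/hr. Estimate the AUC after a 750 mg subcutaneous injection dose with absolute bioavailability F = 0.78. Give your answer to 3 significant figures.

AUC = 12.7 mg/L·hr

AUC_0→∞ = F × Dose / CL
        = 0.78 × 750 / 46 = 12.7174 mg/L·hr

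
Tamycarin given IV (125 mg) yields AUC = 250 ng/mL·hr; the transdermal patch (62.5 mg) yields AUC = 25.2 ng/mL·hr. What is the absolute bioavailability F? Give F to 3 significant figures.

F = 0.202

F = (AUC_ev / D_ev) / (AUC_iv / D_iv)
  = (25.2/62.5) / (250/125)
  = 0.4032 / 2 = 0.2016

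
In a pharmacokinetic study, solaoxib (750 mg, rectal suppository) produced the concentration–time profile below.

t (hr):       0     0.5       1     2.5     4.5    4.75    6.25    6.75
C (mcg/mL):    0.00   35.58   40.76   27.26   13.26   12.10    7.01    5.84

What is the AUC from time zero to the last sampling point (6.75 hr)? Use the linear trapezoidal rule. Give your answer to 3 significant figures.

AUC = 140 mcg/mL·hr

Trapezoidal AUC_0→6.75:
  [0→0.5]: (0.00+35.58)/2 × 0.5 = 8.895
  [0.5→1]: (35.58+40.76)/2 × 0.5 = 19.085
  [1→2.5]: (40.76+27.26)/2 × 1.5 = 51.015
  [2.5→4.5]: (27.26+13.26)/2 × 2 = 40.52
  [4.5→4.75]: (13.26+12.10)/2 × 0.25 = 3.17
  [4.75→6.25]: (12.10+7.01)/2 × 1.5 = 14.3325
  [6.25→6.75]: (7.01+5.84)/2 × 0.5 = 3.2125
  Sum = 140.23 mcg/mL·hr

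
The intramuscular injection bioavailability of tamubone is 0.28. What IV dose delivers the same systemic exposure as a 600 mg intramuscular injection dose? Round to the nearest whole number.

Systemic exposure from an extravascular dose = F × D_ev, so the equivalent IV dose is F × D_ev.
D_iv = F × D_ev = 0.28 × 600 = 168 mg

D_iv = 168 mg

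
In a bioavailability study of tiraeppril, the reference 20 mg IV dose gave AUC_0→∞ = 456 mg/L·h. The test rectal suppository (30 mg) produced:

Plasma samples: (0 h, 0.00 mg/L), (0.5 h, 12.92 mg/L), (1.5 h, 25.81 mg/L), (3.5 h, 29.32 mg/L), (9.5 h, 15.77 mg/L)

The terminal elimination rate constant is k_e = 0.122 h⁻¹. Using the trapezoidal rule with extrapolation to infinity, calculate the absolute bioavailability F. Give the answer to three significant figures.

Trapezoidal AUC_0→9.5 (rectal suppository):
  [0→0.5]: (0.00+12.92)/2 × 0.5 = 3.23
  [0.5→1.5]: (12.92+25.81)/2 × 1 = 19.365
  [1.5→3.5]: (25.81+29.32)/2 × 2 = 55.13
  [3.5→9.5]: (29.32+15.77)/2 × 6 = 135.27
  Sum = 212.995 mg/L·h
Tail: C_last/k_e = 15.77/0.122 = 129.262
AUC_0→∞ (rectal suppository) = 212.995 + 129.262 = 342.257 mg/L·h
F = (AUC_ev/D_ev)/(AUC_iv/D_iv) = (342.257/30)/(456/20) = 11.4086/22.8 = 0.5004

F = 0.500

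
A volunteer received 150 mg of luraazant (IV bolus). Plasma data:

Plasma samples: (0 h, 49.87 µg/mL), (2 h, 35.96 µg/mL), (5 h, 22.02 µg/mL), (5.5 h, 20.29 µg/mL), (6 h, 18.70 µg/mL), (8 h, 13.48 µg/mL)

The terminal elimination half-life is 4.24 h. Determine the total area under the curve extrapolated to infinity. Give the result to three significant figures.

Trapezoidal AUC_0→8:
  [0→2]: (49.87+35.96)/2 × 2 = 85.83
  [2→5]: (35.96+22.02)/2 × 3 = 86.97
  [5→5.5]: (22.02+20.29)/2 × 0.5 = 10.5775
  [5.5→6]: (20.29+18.70)/2 × 0.5 = 9.7475
  [6→8]: (18.70+13.48)/2 × 2 = 32.18
  Sum = 225.305 µg/mL·h
k_e = ln2 / t½ = 0.693147 / 4.24 = 0.1635 h^-1
Extrapolated tail: C_last / k_e = 13.48 / 0.1635 = 82.446
AUC_0→∞ = 225.305 + 82.446 = 307.751 µg/mL·h

AUC = 308 µg/mL·h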